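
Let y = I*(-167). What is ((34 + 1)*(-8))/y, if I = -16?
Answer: -35/334 ≈ -0.10479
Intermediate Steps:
y = 2672 (y = -16*(-167) = 2672)
((34 + 1)*(-8))/y = ((34 + 1)*(-8))/2672 = (35*(-8))*(1/2672) = -280*1/2672 = -35/334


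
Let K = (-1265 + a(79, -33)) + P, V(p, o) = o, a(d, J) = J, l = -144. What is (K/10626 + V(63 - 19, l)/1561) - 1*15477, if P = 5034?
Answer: -18336826855/1184799 ≈ -15477.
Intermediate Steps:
K = 3736 (K = (-1265 - 33) + 5034 = -1298 + 5034 = 3736)
(K/10626 + V(63 - 19, l)/1561) - 1*15477 = (3736/10626 - 144/1561) - 1*15477 = (3736*(1/10626) - 144*1/1561) - 15477 = (1868/5313 - 144/1561) - 15477 = 307268/1184799 - 15477 = -18336826855/1184799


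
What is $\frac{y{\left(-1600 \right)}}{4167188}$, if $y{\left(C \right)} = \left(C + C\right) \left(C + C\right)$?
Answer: $\frac{2560000}{1041797} \approx 2.4573$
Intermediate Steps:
$y{\left(C \right)} = 4 C^{2}$ ($y{\left(C \right)} = 2 C 2 C = 4 C^{2}$)
$\frac{y{\left(-1600 \right)}}{4167188} = \frac{4 \left(-1600\right)^{2}}{4167188} = 4 \cdot 2560000 \cdot \frac{1}{4167188} = 10240000 \cdot \frac{1}{4167188} = \frac{2560000}{1041797}$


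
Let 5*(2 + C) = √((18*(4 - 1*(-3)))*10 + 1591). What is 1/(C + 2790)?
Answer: 69700/194320749 - 5*√2851/194320749 ≈ 0.00035731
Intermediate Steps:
C = -2 + √2851/5 (C = -2 + √((18*(4 - 1*(-3)))*10 + 1591)/5 = -2 + √((18*(4 + 3))*10 + 1591)/5 = -2 + √((18*7)*10 + 1591)/5 = -2 + √(126*10 + 1591)/5 = -2 + √(1260 + 1591)/5 = -2 + √2851/5 ≈ 8.6790)
1/(C + 2790) = 1/((-2 + √2851/5) + 2790) = 1/(2788 + √2851/5)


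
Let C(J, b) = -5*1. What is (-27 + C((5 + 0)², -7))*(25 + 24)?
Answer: -1568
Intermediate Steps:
C(J, b) = -5
(-27 + C((5 + 0)², -7))*(25 + 24) = (-27 - 5)*(25 + 24) = -32*49 = -1568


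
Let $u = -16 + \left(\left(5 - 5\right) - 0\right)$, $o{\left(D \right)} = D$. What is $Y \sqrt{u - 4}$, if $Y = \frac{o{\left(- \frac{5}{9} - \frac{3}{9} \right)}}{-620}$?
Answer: $\frac{4 i \sqrt{5}}{1395} \approx 0.0064117 i$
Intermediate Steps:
$Y = \frac{2}{1395}$ ($Y = \frac{- \frac{5}{9} - \frac{3}{9}}{-620} = \left(\left(-5\right) \frac{1}{9} - \frac{1}{3}\right) \left(- \frac{1}{620}\right) = \left(- \frac{5}{9} - \frac{1}{3}\right) \left(- \frac{1}{620}\right) = \left(- \frac{8}{9}\right) \left(- \frac{1}{620}\right) = \frac{2}{1395} \approx 0.0014337$)
$u = -16$ ($u = -16 + \left(0 + 0\right) = -16 + 0 = -16$)
$Y \sqrt{u - 4} = \frac{2 \sqrt{-16 - 4}}{1395} = \frac{2 \sqrt{-20}}{1395} = \frac{2 \cdot 2 i \sqrt{5}}{1395} = \frac{4 i \sqrt{5}}{1395}$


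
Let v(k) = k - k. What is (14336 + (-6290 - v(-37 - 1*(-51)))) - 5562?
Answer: 2484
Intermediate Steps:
v(k) = 0
(14336 + (-6290 - v(-37 - 1*(-51)))) - 5562 = (14336 + (-6290 - 1*0)) - 5562 = (14336 + (-6290 + 0)) - 5562 = (14336 - 6290) - 5562 = 8046 - 5562 = 2484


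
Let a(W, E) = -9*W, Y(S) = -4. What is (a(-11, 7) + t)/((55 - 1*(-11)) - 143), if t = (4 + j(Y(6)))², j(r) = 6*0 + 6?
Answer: -199/77 ≈ -2.5844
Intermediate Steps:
j(r) = 6 (j(r) = 0 + 6 = 6)
t = 100 (t = (4 + 6)² = 10² = 100)
(a(-11, 7) + t)/((55 - 1*(-11)) - 143) = (-9*(-11) + 100)/((55 - 1*(-11)) - 143) = (99 + 100)/((55 + 11) - 143) = 199/(66 - 143) = 199/(-77) = 199*(-1/77) = -199/77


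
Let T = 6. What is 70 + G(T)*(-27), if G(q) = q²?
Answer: -902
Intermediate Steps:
70 + G(T)*(-27) = 70 + 6²*(-27) = 70 + 36*(-27) = 70 - 972 = -902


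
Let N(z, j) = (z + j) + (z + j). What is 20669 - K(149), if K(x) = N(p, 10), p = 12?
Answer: 20625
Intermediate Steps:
N(z, j) = 2*j + 2*z (N(z, j) = (j + z) + (j + z) = 2*j + 2*z)
K(x) = 44 (K(x) = 2*10 + 2*12 = 20 + 24 = 44)
20669 - K(149) = 20669 - 1*44 = 20669 - 44 = 20625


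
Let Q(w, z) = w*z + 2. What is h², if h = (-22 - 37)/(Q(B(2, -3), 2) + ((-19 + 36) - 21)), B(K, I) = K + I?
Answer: 3481/16 ≈ 217.56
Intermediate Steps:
B(K, I) = I + K
Q(w, z) = 2 + w*z
h = 59/4 (h = (-22 - 37)/((2 + (-3 + 2)*2) + ((-19 + 36) - 21)) = -59/((2 - 1*2) + (17 - 21)) = -59/((2 - 2) - 4) = -59/(0 - 4) = -59/(-4) = -59*(-¼) = 59/4 ≈ 14.750)
h² = (59/4)² = 3481/16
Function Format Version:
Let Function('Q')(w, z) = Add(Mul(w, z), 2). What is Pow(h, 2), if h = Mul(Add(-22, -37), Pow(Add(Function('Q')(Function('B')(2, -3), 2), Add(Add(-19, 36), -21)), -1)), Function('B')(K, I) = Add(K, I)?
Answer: Rational(3481, 16) ≈ 217.56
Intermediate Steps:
Function('B')(K, I) = Add(I, K)
Function('Q')(w, z) = Add(2, Mul(w, z))
h = Rational(59, 4) (h = Mul(Add(-22, -37), Pow(Add(Add(2, Mul(Add(-3, 2), 2)), Add(Add(-19, 36), -21)), -1)) = Mul(-59, Pow(Add(Add(2, Mul(-1, 2)), Add(17, -21)), -1)) = Mul(-59, Pow(Add(Add(2, -2), -4), -1)) = Mul(-59, Pow(Add(0, -4), -1)) = Mul(-59, Pow(-4, -1)) = Mul(-59, Rational(-1, 4)) = Rational(59, 4) ≈ 14.750)
Pow(h, 2) = Pow(Rational(59, 4), 2) = Rational(3481, 16)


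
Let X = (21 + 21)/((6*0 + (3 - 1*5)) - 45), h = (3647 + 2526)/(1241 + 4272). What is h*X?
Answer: -259266/259111 ≈ -1.0006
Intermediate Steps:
h = 6173/5513 ≈ 1.1197
X = -42/47 (X = 42/((0 + (3 - 5)) - 45) = 42/((0 - 2) - 45) = 42/(-2 - 45) = 42/(-47) = 42*(-1/47) = -42/47 ≈ -0.89362)
h*X = (6173/5513)*(-42/47) = -259266/259111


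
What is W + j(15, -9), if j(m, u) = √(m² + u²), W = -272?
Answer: -272 + 3*√34 ≈ -254.51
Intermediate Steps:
W + j(15, -9) = -272 + √(15² + (-9)²) = -272 + √(225 + 81) = -272 + √306 = -272 + 3*√34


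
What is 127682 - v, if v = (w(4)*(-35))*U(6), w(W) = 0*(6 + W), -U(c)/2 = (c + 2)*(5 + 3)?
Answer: 127682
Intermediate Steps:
U(c) = -32 - 16*c (U(c) = -2*(c + 2)*(5 + 3) = -2*(2 + c)*8 = -2*(16 + 8*c) = -32 - 16*c)
w(W) = 0
v = 0 (v = (0*(-35))*(-32 - 16*6) = 0*(-32 - 96) = 0*(-128) = 0)
127682 - v = 127682 - 1*0 = 127682 + 0 = 127682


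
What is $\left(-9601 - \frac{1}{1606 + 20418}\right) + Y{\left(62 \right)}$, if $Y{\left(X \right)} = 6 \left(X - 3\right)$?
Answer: $- \frac{203655929}{22024} \approx -9247.0$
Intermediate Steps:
$Y{\left(X \right)} = -18 + 6 X$ ($Y{\left(X \right)} = 6 \left(-3 + X\right) = -18 + 6 X$)
$\left(-9601 - \frac{1}{1606 + 20418}\right) + Y{\left(62 \right)} = \left(-9601 - \frac{1}{1606 + 20418}\right) + \left(-18 + 6 \cdot 62\right) = \left(-9601 - \frac{1}{22024}\right) + \left(-18 + 372\right) = \left(-9601 - \frac{1}{22024}\right) + 354 = - \frac{211452425}{22024} + 354 = - \frac{203655929}{22024}$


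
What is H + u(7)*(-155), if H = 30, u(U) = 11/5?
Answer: -311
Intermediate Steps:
u(U) = 11/5 (u(U) = 11*(⅕) = 11/5)
H + u(7)*(-155) = 30 + (11/5)*(-155) = 30 - 341 = -311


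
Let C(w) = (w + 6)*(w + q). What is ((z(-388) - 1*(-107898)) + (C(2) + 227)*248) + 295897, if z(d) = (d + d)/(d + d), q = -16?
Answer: 432316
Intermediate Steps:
z(d) = 1 (z(d) = (2*d)/((2*d)) = (2*d)*(1/(2*d)) = 1)
C(w) = (-16 + w)*(6 + w) (C(w) = (w + 6)*(w - 16) = (6 + w)*(-16 + w) = (-16 + w)*(6 + w))
((z(-388) - 1*(-107898)) + (C(2) + 227)*248) + 295897 = ((1 - 1*(-107898)) + ((-96 + 2**2 - 10*2) + 227)*248) + 295897 = ((1 + 107898) + ((-96 + 4 - 20) + 227)*248) + 295897 = (107899 + (-112 + 227)*248) + 295897 = (107899 + 115*248) + 295897 = (107899 + 28520) + 295897 = 136419 + 295897 = 432316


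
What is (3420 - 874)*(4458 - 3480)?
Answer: 2489988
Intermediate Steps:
(3420 - 874)*(4458 - 3480) = 2546*978 = 2489988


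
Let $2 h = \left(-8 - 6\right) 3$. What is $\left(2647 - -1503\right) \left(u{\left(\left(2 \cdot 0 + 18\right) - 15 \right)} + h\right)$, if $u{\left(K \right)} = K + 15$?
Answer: $-12450$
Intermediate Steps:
$u{\left(K \right)} = 15 + K$
$h = -21$ ($h = \frac{\left(-8 - 6\right) 3}{2} = \frac{\left(-14\right) 3}{2} = \frac{1}{2} \left(-42\right) = -21$)
$\left(2647 - -1503\right) \left(u{\left(\left(2 \cdot 0 + 18\right) - 15 \right)} + h\right) = \left(2647 - -1503\right) \left(\left(15 + \left(\left(2 \cdot 0 + 18\right) - 15\right)\right) - 21\right) = \left(2647 + 1503\right) \left(\left(15 + \left(\left(0 + 18\right) - 15\right)\right) - 21\right) = 4150 \left(\left(15 + \left(18 - 15\right)\right) - 21\right) = 4150 \left(\left(15 + 3\right) - 21\right) = 4150 \left(18 - 21\right) = 4150 \left(-3\right) = -12450$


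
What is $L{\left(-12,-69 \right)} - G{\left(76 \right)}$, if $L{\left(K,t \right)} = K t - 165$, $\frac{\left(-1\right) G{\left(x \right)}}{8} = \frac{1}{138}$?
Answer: $\frac{45751}{69} \approx 663.06$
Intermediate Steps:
$G{\left(x \right)} = - \frac{4}{69}$ ($G{\left(x \right)} = - \frac{8}{138} = \left(-8\right) \frac{1}{138} = - \frac{4}{69}$)
$L{\left(K,t \right)} = -165 + K t$
$L{\left(-12,-69 \right)} - G{\left(76 \right)} = \left(-165 - -828\right) - - \frac{4}{69} = \left(-165 + 828\right) + \frac{4}{69} = 663 + \frac{4}{69} = \frac{45751}{69}$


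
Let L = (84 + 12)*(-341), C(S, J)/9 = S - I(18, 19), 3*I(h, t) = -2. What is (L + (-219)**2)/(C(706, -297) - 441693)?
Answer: -5075/145111 ≈ -0.034973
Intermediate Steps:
I(h, t) = -2/3 (I(h, t) = (1/3)*(-2) = -2/3)
C(S, J) = 6 + 9*S (C(S, J) = 9*(S - 1*(-2/3)) = 9*(S + 2/3) = 9*(2/3 + S) = 6 + 9*S)
L = -32736 (L = 96*(-341) = -32736)
(L + (-219)**2)/(C(706, -297) - 441693) = (-32736 + (-219)**2)/((6 + 9*706) - 441693) = (-32736 + 47961)/((6 + 6354) - 441693) = 15225/(6360 - 441693) = 15225/(-435333) = 15225*(-1/435333) = -5075/145111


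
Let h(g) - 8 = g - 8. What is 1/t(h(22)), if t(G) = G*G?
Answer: 1/484 ≈ 0.0020661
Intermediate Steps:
h(g) = g (h(g) = 8 + (g - 8) = 8 + (-8 + g) = g)
t(G) = G²
1/t(h(22)) = 1/(22²) = 1/484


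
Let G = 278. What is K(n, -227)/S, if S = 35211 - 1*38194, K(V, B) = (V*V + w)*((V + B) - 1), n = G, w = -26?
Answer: -3862900/2983 ≈ -1295.0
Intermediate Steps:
n = 278
K(V, B) = (-26 + V²)*(-1 + B + V) (K(V, B) = (V*V - 26)*((V + B) - 1) = (V² - 26)*((B + V) - 1) = (-26 + V²)*(-1 + B + V))
S = -2983 (S = 35211 - 38194 = -2983)
K(n, -227)/S = (26 + 278³ - 1*278² - 26*(-227) - 26*278 - 227*278²)/(-2983) = (26 + 21484952 - 1*77284 + 5902 - 7228 - 227*77284)*(-1/2983) = (26 + 21484952 - 77284 + 5902 - 7228 - 17543468)*(-1/2983) = 3862900*(-1/2983) = -3862900/2983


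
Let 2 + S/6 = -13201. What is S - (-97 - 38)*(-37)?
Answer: -84213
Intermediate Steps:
S = -79218 (S = -12 + 6*(-13201) = -12 - 79206 = -79218)
S - (-97 - 38)*(-37) = -79218 - (-97 - 38)*(-37) = -79218 - (-135)*(-37) = -79218 - 1*4995 = -79218 - 4995 = -84213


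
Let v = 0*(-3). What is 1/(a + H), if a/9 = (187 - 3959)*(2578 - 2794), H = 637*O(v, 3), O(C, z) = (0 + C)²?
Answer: 1/7332768 ≈ 1.3637e-7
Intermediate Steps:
v = 0
O(C, z) = C²
H = 0 (H = 637*0² = 637*0 = 0)
a = 7332768 (a = 9*((187 - 3959)*(2578 - 2794)) = 9*(-3772*(-216)) = 9*814752 = 7332768)
1/(a + H) = 1/(7332768 + 0) = 1/7332768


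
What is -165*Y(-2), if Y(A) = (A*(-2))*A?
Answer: 1320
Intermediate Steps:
Y(A) = -2*A² (Y(A) = (-2*A)*A = -2*A²)
-165*Y(-2) = -(-330)*(-2)² = -(-330)*4 = -165*(-8) = 1320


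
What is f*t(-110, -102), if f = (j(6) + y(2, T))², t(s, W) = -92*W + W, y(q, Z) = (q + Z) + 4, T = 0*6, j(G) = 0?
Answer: 334152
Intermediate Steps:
T = 0
y(q, Z) = 4 + Z + q (y(q, Z) = (Z + q) + 4 = 4 + Z + q)
t(s, W) = -91*W
f = 36 (f = (0 + (4 + 0 + 2))² = (0 + 6)² = 6² = 36)
f*t(-110, -102) = 36*(-91*(-102)) = 36*9282 = 334152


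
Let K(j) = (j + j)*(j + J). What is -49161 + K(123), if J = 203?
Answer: 31035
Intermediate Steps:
K(j) = 2*j*(203 + j) (K(j) = (j + j)*(j + 203) = (2*j)*(203 + j) = 2*j*(203 + j))
-49161 + K(123) = -49161 + 2*123*(203 + 123) = -49161 + 2*123*326 = -49161 + 80196 = 31035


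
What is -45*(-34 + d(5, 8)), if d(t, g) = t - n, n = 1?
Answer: 1350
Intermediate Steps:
d(t, g) = -1 + t (d(t, g) = t - 1*1 = t - 1 = -1 + t)
-45*(-34 + d(5, 8)) = -45*(-34 + (-1 + 5)) = -45*(-34 + 4) = -45*(-30) = 1350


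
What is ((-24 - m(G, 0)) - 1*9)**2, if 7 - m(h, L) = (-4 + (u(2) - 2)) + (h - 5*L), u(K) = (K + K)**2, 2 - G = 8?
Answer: 1296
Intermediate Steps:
G = -6 (G = 2 - 1*8 = 2 - 8 = -6)
u(K) = 4*K**2 (u(K) = (2*K)**2 = 4*K**2)
m(h, L) = -3 - h + 5*L (m(h, L) = 7 - ((-4 + (4*2**2 - 2)) + (h - 5*L)) = 7 - ((-4 + (4*4 - 2)) + (h - 5*L)) = 7 - ((-4 + (16 - 2)) + (h - 5*L)) = 7 - ((-4 + 14) + (h - 5*L)) = 7 - (10 + (h - 5*L)) = 7 - (10 + h - 5*L) = 7 + (-10 - h + 5*L) = -3 - h + 5*L)
((-24 - m(G, 0)) - 1*9)**2 = ((-24 - (-3 - 1*(-6) + 5*0)) - 1*9)**2 = ((-24 - (-3 + 6 + 0)) - 9)**2 = ((-24 - 1*3) - 9)**2 = ((-24 - 3) - 9)**2 = (-27 - 9)**2 = (-36)**2 = 1296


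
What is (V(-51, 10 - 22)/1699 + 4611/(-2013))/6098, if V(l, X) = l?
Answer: -1322792/3475948421 ≈ -0.00038056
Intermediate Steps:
(V(-51, 10 - 22)/1699 + 4611/(-2013))/6098 = (-51/1699 + 4611/(-2013))/6098 = (-51*1/1699 + 4611*(-1/2013))*(1/6098) = (-51/1699 - 1537/671)*(1/6098) = -2645584/1140029*1/6098 = -1322792/3475948421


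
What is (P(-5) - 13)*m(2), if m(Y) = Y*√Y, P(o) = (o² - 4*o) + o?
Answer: 54*√2 ≈ 76.368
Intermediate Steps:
P(o) = o² - 3*o
m(Y) = Y^(3/2)
(P(-5) - 13)*m(2) = (-5*(-3 - 5) - 13)*2^(3/2) = (-5*(-8) - 13)*(2*√2) = (40 - 13)*(2*√2) = 27*(2*√2) = 54*√2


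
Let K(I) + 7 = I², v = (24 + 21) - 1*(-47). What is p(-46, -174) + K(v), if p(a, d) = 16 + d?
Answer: 8299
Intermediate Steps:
v = 92 (v = 45 + 47 = 92)
K(I) = -7 + I²
p(-46, -174) + K(v) = (16 - 174) + (-7 + 92²) = -158 + (-7 + 8464) = -158 + 8457 = 8299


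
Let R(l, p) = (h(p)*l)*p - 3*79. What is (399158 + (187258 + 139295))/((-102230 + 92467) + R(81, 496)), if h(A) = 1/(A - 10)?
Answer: -2177133/29752 ≈ -73.176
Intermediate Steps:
h(A) = 1/(-10 + A)
R(l, p) = -237 + l*p/(-10 + p) (R(l, p) = (l/(-10 + p))*p - 3*79 = (l/(-10 + p))*p - 237 = l*p/(-10 + p) - 237 = -237 + l*p/(-10 + p))
(399158 + (187258 + 139295))/((-102230 + 92467) + R(81, 496)) = (399158 + (187258 + 139295))/((-102230 + 92467) + (2370 - 237*496 + 81*496)/(-10 + 496)) = (399158 + 326553)/(-9763 + (2370 - 117552 + 40176)/486) = 725711/(-9763 + (1/486)*(-75006)) = 725711/(-9763 - 463/3) = 725711/(-29752/3) = 725711*(-3/29752) = -2177133/29752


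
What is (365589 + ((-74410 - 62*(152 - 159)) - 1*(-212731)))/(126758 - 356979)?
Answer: -504344/230221 ≈ -2.1907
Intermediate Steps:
(365589 + ((-74410 - 62*(152 - 159)) - 1*(-212731)))/(126758 - 356979) = (365589 + ((-74410 - 62*(-7)) + 212731))/(-230221) = (365589 + ((-74410 + 434) + 212731))*(-1/230221) = (365589 + (-73976 + 212731))*(-1/230221) = (365589 + 138755)*(-1/230221) = 504344*(-1/230221) = -504344/230221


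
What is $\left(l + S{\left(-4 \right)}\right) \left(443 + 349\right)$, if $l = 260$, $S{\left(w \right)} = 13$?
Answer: $216216$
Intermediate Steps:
$\left(l + S{\left(-4 \right)}\right) \left(443 + 349\right) = \left(260 + 13\right) \left(443 + 349\right) = 273 \cdot 792 = 216216$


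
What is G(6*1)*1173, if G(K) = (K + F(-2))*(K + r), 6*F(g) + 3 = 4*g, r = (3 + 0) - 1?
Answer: 39100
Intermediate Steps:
r = 2 (r = 3 - 1 = 2)
F(g) = -1/2 + 2*g/3 (F(g) = -1/2 + (4*g)/6 = -1/2 + 2*g/3)
G(K) = (2 + K)*(-11/6 + K) (G(K) = (K + (-1/2 + (2/3)*(-2)))*(K + 2) = (K + (-1/2 - 4/3))*(2 + K) = (K - 11/6)*(2 + K) = (-11/6 + K)*(2 + K) = (2 + K)*(-11/6 + K))
G(6*1)*1173 = (-11/3 + (6*1)**2 + (6*1)/6)*1173 = (-11/3 + 6**2 + (1/6)*6)*1173 = (-11/3 + 36 + 1)*1173 = (100/3)*1173 = 39100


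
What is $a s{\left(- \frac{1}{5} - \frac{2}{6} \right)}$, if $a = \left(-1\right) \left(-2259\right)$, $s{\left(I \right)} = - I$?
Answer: $\frac{6024}{5} \approx 1204.8$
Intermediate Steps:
$a = 2259$
$a s{\left(- \frac{1}{5} - \frac{2}{6} \right)} = 2259 \left(- (- \frac{1}{5} - \frac{2}{6})\right) = 2259 \left(- (\left(-1\right) \frac{1}{5} - \frac{1}{3})\right) = 2259 \left(- (- \frac{1}{5} - \frac{1}{3})\right) = 2259 \left(\left(-1\right) \left(- \frac{8}{15}\right)\right) = 2259 \cdot \frac{8}{15} = \frac{6024}{5}$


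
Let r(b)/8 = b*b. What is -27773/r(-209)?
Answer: -27773/349448 ≈ -0.079477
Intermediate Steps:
r(b) = 8*b**2 (r(b) = 8*(b*b) = 8*b**2)
-27773/r(-209) = -27773/(8*(-209)**2) = -27773/(8*43681) = -27773/349448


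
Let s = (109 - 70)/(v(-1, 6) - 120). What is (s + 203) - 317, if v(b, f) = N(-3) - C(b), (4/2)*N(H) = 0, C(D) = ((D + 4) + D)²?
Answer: -14175/124 ≈ -114.31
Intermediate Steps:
C(D) = (4 + 2*D)² (C(D) = ((4 + D) + D)² = (4 + 2*D)²)
N(H) = 0 (N(H) = (½)*0 = 0)
v(b, f) = -4*(2 + b)² (v(b, f) = 0 - 4*(2 + b)² = -4*(2 + b)²)
s = -39/124 (s = (109 - 70)/(-4*(2 - 1)² - 120) = 39/(-4*1² - 120) = 39/(-4*1 - 120) = 39/(-4 - 120) = 39/(-124) = 39*(-1/124) = -39/124 ≈ -0.31452)
(s + 203) - 317 = (-39/124 + 203) - 317 = 25133/124 - 317 = -14175/124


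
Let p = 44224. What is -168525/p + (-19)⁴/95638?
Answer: -5177039023/2114747456 ≈ -2.4481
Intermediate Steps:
-168525/p + (-19)⁴/95638 = -168525/44224 + (-19)⁴/95638 = -168525*1/44224 + 130321*(1/95638) = -168525/44224 + 130321/95638 = -5177039023/2114747456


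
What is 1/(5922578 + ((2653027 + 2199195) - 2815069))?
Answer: 1/7959731 ≈ 1.2563e-7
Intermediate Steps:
1/(5922578 + ((2653027 + 2199195) - 2815069)) = 1/(5922578 + (4852222 - 2815069)) = 1/(5922578 + 2037153) = 1/7959731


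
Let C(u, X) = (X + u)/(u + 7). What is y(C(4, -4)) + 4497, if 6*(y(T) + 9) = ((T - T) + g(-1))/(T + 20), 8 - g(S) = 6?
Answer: 269281/60 ≈ 4488.0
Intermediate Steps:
g(S) = 2 (g(S) = 8 - 1*6 = 8 - 6 = 2)
C(u, X) = (X + u)/(7 + u)
y(T) = -9 + 1/(3*(20 + T)) (y(T) = -9 + (((T - T) + 2)/(T + 20))/6 = -9 + ((0 + 2)/(20 + T))/6 = -9 + (2/(20 + T))/6 = -9 + 1/(3*(20 + T)))
y(C(4, -4)) + 4497 = (-539 - 27*(-4 + 4)/(7 + 4))/(3*(20 + (-4 + 4)/(7 + 4))) + 4497 = (-539 - 27*0/11)/(3*(20 + 0/11)) + 4497 = (-539 - 27*0/11)/(3*(20 + (1/11)*0)) + 4497 = (-539 - 27*0)/(3*(20 + 0)) + 4497 = (⅓)*(-539 + 0)/20 + 4497 = (⅓)*(1/20)*(-539) + 4497 = -539/60 + 4497 = 269281/60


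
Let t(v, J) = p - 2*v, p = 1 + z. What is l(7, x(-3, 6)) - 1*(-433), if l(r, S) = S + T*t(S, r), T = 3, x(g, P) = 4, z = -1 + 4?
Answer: 425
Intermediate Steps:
z = 3
p = 4 (p = 1 + 3 = 4)
t(v, J) = 4 - 2*v
l(r, S) = 12 - 5*S (l(r, S) = S + 3*(4 - 2*S) = S + (12 - 6*S) = 12 - 5*S)
l(7, x(-3, 6)) - 1*(-433) = (12 - 5*4) - 1*(-433) = (12 - 20) + 433 = -8 + 433 = 425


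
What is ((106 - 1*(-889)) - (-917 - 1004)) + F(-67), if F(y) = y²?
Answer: 7405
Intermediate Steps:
((106 - 1*(-889)) - (-917 - 1004)) + F(-67) = ((106 - 1*(-889)) - (-917 - 1004)) + (-67)² = ((106 + 889) - 1*(-1921)) + 4489 = (995 + 1921) + 4489 = 2916 + 4489 = 7405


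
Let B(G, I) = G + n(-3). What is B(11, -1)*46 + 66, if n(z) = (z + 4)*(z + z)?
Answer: 296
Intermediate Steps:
n(z) = 2*z*(4 + z) (n(z) = (4 + z)*(2*z) = 2*z*(4 + z))
B(G, I) = -6 + G (B(G, I) = G + 2*(-3)*(4 - 3) = G + 2*(-3)*1 = G - 6 = -6 + G)
B(11, -1)*46 + 66 = (-6 + 11)*46 + 66 = 5*46 + 66 = 230 + 66 = 296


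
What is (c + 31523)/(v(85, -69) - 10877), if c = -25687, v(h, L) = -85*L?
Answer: -1459/1253 ≈ -1.1644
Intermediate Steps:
(c + 31523)/(v(85, -69) - 10877) = (-25687 + 31523)/(-85*(-69) - 10877) = 5836/(5865 - 10877) = 5836/(-5012) = 5836*(-1/5012) = -1459/1253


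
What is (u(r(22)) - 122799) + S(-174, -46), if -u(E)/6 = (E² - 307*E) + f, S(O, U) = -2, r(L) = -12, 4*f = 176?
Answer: -146033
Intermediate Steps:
f = 44 (f = (¼)*176 = 44)
u(E) = -264 - 6*E² + 1842*E (u(E) = -6*((E² - 307*E) + 44) = -6*(44 + E² - 307*E) = -264 - 6*E² + 1842*E)
(u(r(22)) - 122799) + S(-174, -46) = ((-264 - 6*(-12)² + 1842*(-12)) - 122799) - 2 = ((-264 - 6*144 - 22104) - 122799) - 2 = ((-264 - 864 - 22104) - 122799) - 2 = (-23232 - 122799) - 2 = -146031 - 2 = -146033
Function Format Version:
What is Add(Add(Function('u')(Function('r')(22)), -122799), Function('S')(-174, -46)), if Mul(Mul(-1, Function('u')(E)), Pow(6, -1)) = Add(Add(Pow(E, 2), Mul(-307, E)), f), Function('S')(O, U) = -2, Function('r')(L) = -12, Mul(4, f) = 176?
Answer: -146033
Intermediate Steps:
f = 44 (f = Mul(Rational(1, 4), 176) = 44)
Function('u')(E) = Add(-264, Mul(-6, Pow(E, 2)), Mul(1842, E)) (Function('u')(E) = Mul(-6, Add(Add(Pow(E, 2), Mul(-307, E)), 44)) = Mul(-6, Add(44, Pow(E, 2), Mul(-307, E))) = Add(-264, Mul(-6, Pow(E, 2)), Mul(1842, E)))
Add(Add(Function('u')(Function('r')(22)), -122799), Function('S')(-174, -46)) = Add(Add(Add(-264, Mul(-6, Pow(-12, 2)), Mul(1842, -12)), -122799), -2) = Add(Add(Add(-264, Mul(-6, 144), -22104), -122799), -2) = Add(Add(Add(-264, -864, -22104), -122799), -2) = Add(Add(-23232, -122799), -2) = Add(-146031, -2) = -146033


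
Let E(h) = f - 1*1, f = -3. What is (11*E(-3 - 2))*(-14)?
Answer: 616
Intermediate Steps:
E(h) = -4 (E(h) = -3 - 1*1 = -3 - 1 = -4)
(11*E(-3 - 2))*(-14) = (11*(-4))*(-14) = -44*(-14) = 616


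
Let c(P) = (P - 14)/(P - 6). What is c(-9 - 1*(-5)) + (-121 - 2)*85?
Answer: -52266/5 ≈ -10453.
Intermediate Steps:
c(P) = (-14 + P)/(-6 + P)
c(-9 - 1*(-5)) + (-121 - 2)*85 = (-14 + (-9 - 1*(-5)))/(-6 + (-9 - 1*(-5))) + (-121 - 2)*85 = (-14 + (-9 + 5))/(-6 + (-9 + 5)) - 123*85 = (-14 - 4)/(-6 - 4) - 10455 = -18/(-10) - 10455 = -1/10*(-18) - 10455 = 9/5 - 10455 = -52266/5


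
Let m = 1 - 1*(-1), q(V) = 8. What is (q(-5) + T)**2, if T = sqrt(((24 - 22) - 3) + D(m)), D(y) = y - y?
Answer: (8 + I)**2 ≈ 63.0 + 16.0*I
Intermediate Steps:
m = 2 (m = 1 + 1 = 2)
D(y) = 0
T = I (T = sqrt(((24 - 22) - 3) + 0) = sqrt((2 - 3) + 0) = sqrt(-1 + 0) = sqrt(-1) = I ≈ 1.0*I)
(q(-5) + T)**2 = (8 + I)**2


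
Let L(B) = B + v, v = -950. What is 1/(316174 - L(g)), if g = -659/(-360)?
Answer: 360/114163981 ≈ 3.1534e-6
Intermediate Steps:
g = 659/360 (g = -659*(-1/360) = 659/360 ≈ 1.8306)
L(B) = -950 + B (L(B) = B - 950 = -950 + B)
1/(316174 - L(g)) = 1/(316174 - (-950 + 659/360)) = 1/(316174 - 1*(-341341/360)) = 1/(316174 + 341341/360) = 1/(114163981/360) = 360/114163981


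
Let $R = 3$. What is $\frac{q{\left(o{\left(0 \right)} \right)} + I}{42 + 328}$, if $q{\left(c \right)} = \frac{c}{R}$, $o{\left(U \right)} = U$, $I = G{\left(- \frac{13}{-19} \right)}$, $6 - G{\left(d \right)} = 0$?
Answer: $\frac{3}{185} \approx 0.016216$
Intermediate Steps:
$G{\left(d \right)} = 6$ ($G{\left(d \right)} = 6 - 0 = 6 + 0 = 6$)
$I = 6$
$q{\left(c \right)} = \frac{c}{3}$
$\frac{q{\left(o{\left(0 \right)} \right)} + I}{42 + 328} = \frac{\frac{1}{3} \cdot 0 + 6}{42 + 328} = \frac{0 + 6}{370} = 6 \cdot \frac{1}{370} = \frac{3}{185}$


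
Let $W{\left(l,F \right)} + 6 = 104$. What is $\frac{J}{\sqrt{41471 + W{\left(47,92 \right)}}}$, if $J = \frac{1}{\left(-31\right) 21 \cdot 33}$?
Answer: $- \frac{\sqrt{41569}}{893026827} \approx -2.2831 \cdot 10^{-7}$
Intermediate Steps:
$W{\left(l,F \right)} = 98$ ($W{\left(l,F \right)} = -6 + 104 = 98$)
$J = - \frac{1}{21483}$ ($J = \frac{1}{\left(-651\right) 33} = \frac{1}{-21483} = - \frac{1}{21483} \approx -4.6548 \cdot 10^{-5}$)
$\frac{J}{\sqrt{41471 + W{\left(47,92 \right)}}} = - \frac{1}{21483 \sqrt{41471 + 98}} = - \frac{1}{21483 \sqrt{41569}} = - \frac{\frac{1}{41569} \sqrt{41569}}{21483} = - \frac{\sqrt{41569}}{893026827}$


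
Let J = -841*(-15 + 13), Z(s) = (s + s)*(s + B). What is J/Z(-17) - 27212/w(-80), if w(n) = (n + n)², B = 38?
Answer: -7811071/2284800 ≈ -3.4187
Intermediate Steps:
w(n) = 4*n² (w(n) = (2*n)² = 4*n²)
Z(s) = 2*s*(38 + s) (Z(s) = (s + s)*(s + 38) = (2*s)*(38 + s) = 2*s*(38 + s))
J = 1682 (J = -841*(-2) = 1682)
J/Z(-17) - 27212/w(-80) = 1682/((2*(-17)*(38 - 17))) - 27212/(4*(-80)²) = 1682/((2*(-17)*21)) - 27212/(4*6400) = 1682/(-714) - 27212/25600 = 1682*(-1/714) - 27212*1/25600 = -841/357 - 6803/6400 = -7811071/2284800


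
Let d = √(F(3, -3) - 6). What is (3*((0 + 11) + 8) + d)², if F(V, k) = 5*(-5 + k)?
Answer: (57 + I*√46)² ≈ 3203.0 + 773.19*I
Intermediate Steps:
F(V, k) = -25 + 5*k
d = I*√46 (d = √((-25 + 5*(-3)) - 6) = √((-25 - 15) - 6) = √(-40 - 6) = √(-46) = I*√46 ≈ 6.7823*I)
(3*((0 + 11) + 8) + d)² = (3*((0 + 11) + 8) + I*√46)² = (3*(11 + 8) + I*√46)² = (3*19 + I*√46)² = (57 + I*√46)²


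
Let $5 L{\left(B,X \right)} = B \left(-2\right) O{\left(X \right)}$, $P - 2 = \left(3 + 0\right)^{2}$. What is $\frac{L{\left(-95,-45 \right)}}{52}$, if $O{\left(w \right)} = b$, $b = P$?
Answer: $\frac{209}{26} \approx 8.0385$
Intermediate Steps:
$P = 11$ ($P = 2 + \left(3 + 0\right)^{2} = 2 + 3^{2} = 2 + 9 = 11$)
$b = 11$
$O{\left(w \right)} = 11$
$L{\left(B,X \right)} = - \frac{22 B}{5}$ ($L{\left(B,X \right)} = \frac{B \left(-2\right) 11}{5} = \frac{- 2 B 11}{5} = \frac{\left(-22\right) B}{5} = - \frac{22 B}{5}$)
$\frac{L{\left(-95,-45 \right)}}{52} = \frac{\left(- \frac{22}{5}\right) \left(-95\right)}{52} = \frac{1}{52} \cdot 418 = \frac{209}{26}$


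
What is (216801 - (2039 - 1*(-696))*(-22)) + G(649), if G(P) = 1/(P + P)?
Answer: 359508359/1298 ≈ 2.7697e+5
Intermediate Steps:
G(P) = 1/(2*P)
(216801 - (2039 - 1*(-696))*(-22)) + G(649) = (216801 - (2039 - 1*(-696))*(-22)) + (1/2)/649 = (216801 - (2039 + 696)*(-22)) + (1/2)*(1/649) = (216801 - 2735*(-22)) + 1/1298 = (216801 - 1*(-60170)) + 1/1298 = (216801 + 60170) + 1/1298 = 276971 + 1/1298 = 359508359/1298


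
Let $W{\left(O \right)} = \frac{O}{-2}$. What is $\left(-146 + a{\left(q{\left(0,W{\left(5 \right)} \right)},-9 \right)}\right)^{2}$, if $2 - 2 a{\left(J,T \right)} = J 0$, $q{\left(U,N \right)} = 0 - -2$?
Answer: $21025$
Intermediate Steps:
$W{\left(O \right)} = - \frac{O}{2}$ ($W{\left(O \right)} = O \left(- \frac{1}{2}\right) = - \frac{O}{2}$)
$q{\left(U,N \right)} = 2$ ($q{\left(U,N \right)} = 0 + 2 = 2$)
$a{\left(J,T \right)} = 1$ ($a{\left(J,T \right)} = 1 - \frac{J 0}{2} = 1 - 0 = 1 + 0 = 1$)
$\left(-146 + a{\left(q{\left(0,W{\left(5 \right)} \right)},-9 \right)}\right)^{2} = \left(-146 + 1\right)^{2} = \left(-145\right)^{2} = 21025$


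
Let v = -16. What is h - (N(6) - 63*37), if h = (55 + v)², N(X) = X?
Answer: 3846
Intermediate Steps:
h = 1521 (h = (55 - 16)² = 39² = 1521)
h - (N(6) - 63*37) = 1521 - (6 - 63*37) = 1521 - (6 - 2331) = 1521 - 1*(-2325) = 1521 + 2325 = 3846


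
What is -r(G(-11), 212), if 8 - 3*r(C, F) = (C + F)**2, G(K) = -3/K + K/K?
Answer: 5502748/363 ≈ 15159.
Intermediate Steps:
G(K) = 1 - 3/K (G(K) = -3/K + 1 = 1 - 3/K)
r(C, F) = 8/3 - (C + F)**2/3
-r(G(-11), 212) = -(8/3 - ((-3 - 11)/(-11) + 212)**2/3) = -(8/3 - (-1/11*(-14) + 212)**2/3) = -(8/3 - (14/11 + 212)**2/3) = -(8/3 - (2346/11)**2/3) = -(8/3 - 1/3*5503716/121) = -(8/3 - 1834572/121) = -1*(-5502748/363) = 5502748/363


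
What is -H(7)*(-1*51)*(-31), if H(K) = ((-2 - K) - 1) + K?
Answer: 4743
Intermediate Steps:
H(K) = -3 (H(K) = (-3 - K) + K = -3)
-H(7)*(-1*51)*(-31) = -(-(-3)*51)*(-31) = -(-3*(-51))*(-31) = -153*(-31) = -1*(-4743) = 4743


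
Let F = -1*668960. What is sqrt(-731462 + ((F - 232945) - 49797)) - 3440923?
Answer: -3440923 + 2*I*sqrt(420791) ≈ -3.4409e+6 + 1297.4*I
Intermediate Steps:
F = -668960
sqrt(-731462 + ((F - 232945) - 49797)) - 3440923 = sqrt(-731462 + ((-668960 - 232945) - 49797)) - 3440923 = sqrt(-731462 + (-901905 - 49797)) - 3440923 = sqrt(-731462 - 951702) - 3440923 = sqrt(-1683164) - 3440923 = 2*I*sqrt(420791) - 3440923 = -3440923 + 2*I*sqrt(420791)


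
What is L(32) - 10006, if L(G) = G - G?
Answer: -10006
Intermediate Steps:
L(G) = 0
L(32) - 10006 = 0 - 10006 = -10006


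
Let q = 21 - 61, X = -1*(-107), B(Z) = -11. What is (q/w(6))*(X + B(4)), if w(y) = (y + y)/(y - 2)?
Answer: -1280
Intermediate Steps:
X = 107
w(y) = 2*y/(-2 + y) (w(y) = (2*y)/(-2 + y) = 2*y/(-2 + y))
q = -40
(q/w(6))*(X + B(4)) = (-40/(2*6/(-2 + 6)))*(107 - 11) = -40/(2*6/4)*96 = -40/(2*6*(¼))*96 = -40/3*96 = -1280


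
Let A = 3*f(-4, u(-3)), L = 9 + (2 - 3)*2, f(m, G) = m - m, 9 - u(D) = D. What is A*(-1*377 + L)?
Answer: 0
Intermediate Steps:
u(D) = 9 - D
f(m, G) = 0
L = 7 (L = 9 - 1*2 = 9 - 2 = 7)
A = 0 (A = 3*0 = 0)
A*(-1*377 + L) = 0*(-1*377 + 7) = 0*(-377 + 7) = 0*(-370) = 0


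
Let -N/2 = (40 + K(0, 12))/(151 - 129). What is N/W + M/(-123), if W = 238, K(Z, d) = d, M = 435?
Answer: -190871/53669 ≈ -3.5564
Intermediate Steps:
N = -52/11 (N = -2*(40 + 12)/(151 - 129) = -104/22 = -2*26/11 = -52/11 ≈ -4.7273)
N/W + M/(-123) = -52/11/238 + 435/(-123) = -52/11*1/238 + 435*(-1/123) = -26/1309 - 145/41 = -190871/53669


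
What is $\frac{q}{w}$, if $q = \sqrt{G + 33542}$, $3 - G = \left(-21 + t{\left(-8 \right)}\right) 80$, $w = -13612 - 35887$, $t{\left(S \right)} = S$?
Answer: $- \frac{3 \sqrt{3985}}{49499} \approx -0.0038259$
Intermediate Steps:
$w = -49499$ ($w = -13612 - 35887 = -49499$)
$G = 2323$ ($G = 3 - \left(-21 - 8\right) 80 = 3 - \left(-29\right) 80 = 3 - -2320 = 3 + 2320 = 2323$)
$q = 3 \sqrt{3985}$ ($q = \sqrt{2323 + 33542} = \sqrt{35865} = 3 \sqrt{3985} \approx 189.38$)
$\frac{q}{w} = \frac{3 \sqrt{3985}}{-49499} = 3 \sqrt{3985} \left(- \frac{1}{49499}\right) = - \frac{3 \sqrt{3985}}{49499}$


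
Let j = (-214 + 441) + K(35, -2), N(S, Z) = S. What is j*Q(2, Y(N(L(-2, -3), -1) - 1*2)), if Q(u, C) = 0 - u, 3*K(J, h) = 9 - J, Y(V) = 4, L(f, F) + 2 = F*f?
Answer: -1310/3 ≈ -436.67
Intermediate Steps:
L(f, F) = -2 + F*f
K(J, h) = 3 - J/3 (K(J, h) = (9 - J)/3 = 3 - J/3)
Q(u, C) = -u
j = 655/3 (j = (-214 + 441) + (3 - 1/3*35) = 227 + (3 - 35/3) = 227 - 26/3 = 655/3 ≈ 218.33)
j*Q(2, Y(N(L(-2, -3), -1) - 1*2)) = 655*(-1*2)/3 = (655/3)*(-2) = -1310/3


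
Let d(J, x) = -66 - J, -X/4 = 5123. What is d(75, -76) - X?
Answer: 20351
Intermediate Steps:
X = -20492 (X = -4*5123 = -20492)
d(75, -76) - X = (-66 - 1*75) - 1*(-20492) = (-66 - 75) + 20492 = -141 + 20492 = 20351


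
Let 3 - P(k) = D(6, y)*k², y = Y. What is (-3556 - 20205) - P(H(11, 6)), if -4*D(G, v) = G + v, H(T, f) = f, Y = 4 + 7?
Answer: -23917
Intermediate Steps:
Y = 11
y = 11
D(G, v) = -G/4 - v/4 (D(G, v) = -(G + v)/4 = -G/4 - v/4)
P(k) = 3 + 17*k²/4 (P(k) = 3 - (-¼*6 - ¼*11)*k² = 3 - (-3/2 - 11/4)*k² = 3 - (-17)*k²/4 = 3 + 17*k²/4)
(-3556 - 20205) - P(H(11, 6)) = (-3556 - 20205) - (3 + (17/4)*6²) = -23761 - (3 + (17/4)*36) = -23761 - (3 + 153) = -23761 - 1*156 = -23761 - 156 = -23917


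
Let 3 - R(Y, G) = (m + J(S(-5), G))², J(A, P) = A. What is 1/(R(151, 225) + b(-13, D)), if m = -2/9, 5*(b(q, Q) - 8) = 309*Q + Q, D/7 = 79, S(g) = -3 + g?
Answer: 81/2772581 ≈ 2.9215e-5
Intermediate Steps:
D = 553 (D = 7*79 = 553)
b(q, Q) = 8 + 62*Q (b(q, Q) = 8 + (309*Q + Q)/5 = 8 + (310*Q)/5 = 8 + 62*Q)
m = -2/9 (m = -2*⅑ = -2/9 ≈ -0.22222)
R(Y, G) = -5233/81 (R(Y, G) = 3 - (-2/9 + (-3 - 5))² = 3 - (-2/9 - 8)² = 3 - (-74/9)² = 3 - 1*5476/81 = 3 - 5476/81 = -5233/81)
1/(R(151, 225) + b(-13, D)) = 1/(-5233/81 + (8 + 62*553)) = 1/(-5233/81 + (8 + 34286)) = 1/(-5233/81 + 34294) = 1/(2772581/81) = 81/2772581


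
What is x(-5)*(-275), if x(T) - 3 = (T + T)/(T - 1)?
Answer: -3850/3 ≈ -1283.3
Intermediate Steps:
x(T) = 3 + 2*T/(-1 + T) (x(T) = 3 + (T + T)/(T - 1) = 3 + (2*T)/(-1 + T) = 3 + 2*T/(-1 + T))
x(-5)*(-275) = ((-3 + 5*(-5))/(-1 - 5))*(-275) = ((-3 - 25)/(-6))*(-275) = -1/6*(-28)*(-275) = (14/3)*(-275) = -3850/3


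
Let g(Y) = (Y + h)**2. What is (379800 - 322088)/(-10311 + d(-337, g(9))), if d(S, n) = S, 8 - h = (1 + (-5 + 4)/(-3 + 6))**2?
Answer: -7214/1331 ≈ -5.4200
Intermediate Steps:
h = 68/9 (h = 8 - (1 + (-5 + 4)/(-3 + 6))**2 = 8 - (1 - 1/3)**2 = 8 - (2/3)**2 = 8 - 1*4/9 = 8 - 4/9 = 68/9 ≈ 7.5556)
g(Y) = (68/9 + Y)**2 (g(Y) = (Y + 68/9)**2 = (68/9 + Y)**2)
(379800 - 322088)/(-10311 + d(-337, g(9))) = (379800 - 322088)/(-10311 - 337) = 57712/(-10648) = 57712*(-1/10648) = -7214/1331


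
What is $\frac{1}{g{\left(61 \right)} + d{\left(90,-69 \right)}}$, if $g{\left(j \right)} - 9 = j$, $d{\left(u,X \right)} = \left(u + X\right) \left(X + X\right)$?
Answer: $- \frac{1}{2828} \approx -0.00035361$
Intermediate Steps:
$d{\left(u,X \right)} = 2 X \left(X + u\right)$ ($d{\left(u,X \right)} = \left(X + u\right) 2 X = 2 X \left(X + u\right)$)
$g{\left(j \right)} = 9 + j$
$\frac{1}{g{\left(61 \right)} + d{\left(90,-69 \right)}} = \frac{1}{\left(9 + 61\right) + 2 \left(-69\right) \left(-69 + 90\right)} = \frac{1}{70 + 2 \left(-69\right) 21} = \frac{1}{70 - 2898} = \frac{1}{-2828} = - \frac{1}{2828}$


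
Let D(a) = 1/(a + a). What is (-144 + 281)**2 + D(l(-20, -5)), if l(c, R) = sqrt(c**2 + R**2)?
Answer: 18769 + sqrt(17)/170 ≈ 18769.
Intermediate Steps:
l(c, R) = sqrt(R**2 + c**2)
D(a) = 1/(2*a)
(-144 + 281)**2 + D(l(-20, -5)) = (-144 + 281)**2 + 1/(2*(sqrt((-5)**2 + (-20)**2))) = 137**2 + 1/(2*(sqrt(25 + 400))) = 18769 + 1/(2*(sqrt(425))) = 18769 + 1/(2*((5*sqrt(17)))) = 18769 + (sqrt(17)/85)/2 = 18769 + sqrt(17)/170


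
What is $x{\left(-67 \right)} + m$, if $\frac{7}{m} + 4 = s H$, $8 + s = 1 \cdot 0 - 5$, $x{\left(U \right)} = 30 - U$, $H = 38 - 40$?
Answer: $\frac{2141}{22} \approx 97.318$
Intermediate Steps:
$H = -2$ ($H = 38 - 40 = -2$)
$s = -13$ ($s = -8 + \left(1 \cdot 0 - 5\right) = -8 + \left(0 - 5\right) = -8 - 5 = -13$)
$m = \frac{7}{22}$ ($m = \frac{7}{-4 - -26} = \frac{7}{-4 + 26} = \frac{7}{22} \approx 0.31818$)
$x{\left(-67 \right)} + m = \left(30 - -67\right) + \frac{7}{22} = \left(30 + 67\right) + \frac{7}{22} = 97 + \frac{7}{22} = \frac{2141}{22}$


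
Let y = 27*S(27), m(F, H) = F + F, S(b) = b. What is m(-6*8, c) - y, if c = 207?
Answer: -825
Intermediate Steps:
m(F, H) = 2*F
y = 729 (y = 27*27 = 729)
m(-6*8, c) - y = 2*(-6*8) - 1*729 = 2*(-48) - 729 = -96 - 729 = -825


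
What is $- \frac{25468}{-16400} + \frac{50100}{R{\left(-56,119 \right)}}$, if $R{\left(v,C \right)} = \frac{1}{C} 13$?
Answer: $\frac{24443872771}{53300} \approx 4.5861 \cdot 10^{5}$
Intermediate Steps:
$R{\left(v,C \right)} = \frac{13}{C}$
$- \frac{25468}{-16400} + \frac{50100}{R{\left(-56,119 \right)}} = - \frac{25468}{-16400} + \frac{50100}{13 \cdot \frac{1}{119}} = \left(-25468\right) \left(- \frac{1}{16400}\right) + \frac{50100}{13 \cdot \frac{1}{119}} = \frac{6367}{4100} + \frac{50100}{\frac{13}{119}} = \frac{6367}{4100} + 50100 \cdot \frac{119}{13} = \frac{6367}{4100} + \frac{5961900}{13} = \frac{24443872771}{53300}$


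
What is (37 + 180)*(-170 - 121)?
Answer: -63147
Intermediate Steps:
(37 + 180)*(-170 - 121) = 217*(-291) = -63147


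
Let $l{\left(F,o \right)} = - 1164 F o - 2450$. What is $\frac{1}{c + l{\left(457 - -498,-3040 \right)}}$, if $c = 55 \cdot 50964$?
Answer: $\frac{1}{3382125370} \approx 2.9567 \cdot 10^{-10}$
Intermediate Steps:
$l{\left(F,o \right)} = -2450 - 1164 F o$ ($l{\left(F,o \right)} = - 1164 F o - 2450 = -2450 - 1164 F o$)
$c = 2803020$
$\frac{1}{c + l{\left(457 - -498,-3040 \right)}} = \frac{1}{2803020 - \left(2450 + 1164 \left(457 - -498\right) \left(-3040\right)\right)} = \frac{1}{2803020 - \left(2450 + 1164 \left(457 + 498\right) \left(-3040\right)\right)} = \frac{1}{2803020 - \left(2450 + 1111620 \left(-3040\right)\right)} = \frac{1}{2803020 + \left(-2450 + 3379324800\right)} = \frac{1}{2803020 + 3379322350} = \frac{1}{3382125370}$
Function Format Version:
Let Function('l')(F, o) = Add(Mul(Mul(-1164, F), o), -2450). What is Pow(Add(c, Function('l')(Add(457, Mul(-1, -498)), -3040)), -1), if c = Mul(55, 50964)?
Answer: Rational(1, 3382125370) ≈ 2.9567e-10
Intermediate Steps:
Function('l')(F, o) = Add(-2450, Mul(-1164, F, o)) (Function('l')(F, o) = Add(Mul(-1164, F, o), -2450) = Add(-2450, Mul(-1164, F, o)))
c = 2803020
Pow(Add(c, Function('l')(Add(457, Mul(-1, -498)), -3040)), -1) = Pow(Add(2803020, Add(-2450, Mul(-1164, Add(457, Mul(-1, -498)), -3040))), -1) = Pow(Add(2803020, Add(-2450, Mul(-1164, Add(457, 498), -3040))), -1) = Pow(Add(2803020, Add(-2450, Mul(-1164, 955, -3040))), -1) = Pow(Add(2803020, Add(-2450, 3379324800)), -1) = Pow(Add(2803020, 3379322350), -1) = Pow(3382125370, -1) = Rational(1, 3382125370)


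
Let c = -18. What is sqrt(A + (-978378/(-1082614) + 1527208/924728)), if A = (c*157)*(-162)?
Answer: 5*sqrt(8657691990049951543142)/687584807 ≈ 676.62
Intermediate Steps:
A = 457812 (A = -18*157*(-162) = -2826*(-162) = 457812)
sqrt(A + (-978378/(-1082614) + 1527208/924728)) = sqrt(457812 + (-978378/(-1082614) + 1527208/924728)) = sqrt(457812 + (-978378*(-1/1082614) + 1527208*(1/924728))) = sqrt(457812 + (489189/541307 + 190901/115591)) = sqrt(457812 + 159881893306/62570217437) = sqrt(28645556267161150/62570217437) = 5*sqrt(8657691990049951543142)/687584807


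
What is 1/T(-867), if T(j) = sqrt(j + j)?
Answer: -I*sqrt(6)/102 ≈ -0.024015*I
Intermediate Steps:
T(j) = sqrt(2)*sqrt(j) (T(j) = sqrt(2*j) = sqrt(2)*sqrt(j))
1/T(-867) = 1/(sqrt(2)*sqrt(-867)) = 1/(sqrt(2)*(17*I*sqrt(3))) = 1/(17*I*sqrt(6)) = -I*sqrt(6)/102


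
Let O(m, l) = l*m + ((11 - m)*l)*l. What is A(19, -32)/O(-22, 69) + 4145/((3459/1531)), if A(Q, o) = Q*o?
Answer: 109711443217/59800345 ≈ 1834.6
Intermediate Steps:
O(m, l) = l*m + l²*(11 - m) (O(m, l) = l*m + (l*(11 - m))*l = l*m + l²*(11 - m))
A(19, -32)/O(-22, 69) + 4145/((3459/1531)) = (19*(-32))/((69*(-22 + 11*69 - 1*69*(-22)))) + 4145/((3459/1531)) = -608*1/(69*(-22 + 759 + 1518)) + 4145/((3459*(1/1531))) = -608/(69*2255) + 4145/(3459/1531) = -608/155595 + 4145*(1531/3459) = -608*1/155595 + 6345995/3459 = -608/155595 + 6345995/3459 = 109711443217/59800345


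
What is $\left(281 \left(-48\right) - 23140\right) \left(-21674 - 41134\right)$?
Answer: $2300531424$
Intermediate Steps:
$\left(281 \left(-48\right) - 23140\right) \left(-21674 - 41134\right) = \left(-13488 - 23140\right) \left(-62808\right) = \left(-36628\right) \left(-62808\right) = 2300531424$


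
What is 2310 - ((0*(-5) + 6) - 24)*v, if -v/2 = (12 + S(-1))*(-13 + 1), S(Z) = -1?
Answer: 7062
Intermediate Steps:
v = 264 (v = -2*(12 - 1)*(-13 + 1) = -22*(-12) = -2*(-132) = 264)
2310 - ((0*(-5) + 6) - 24)*v = 2310 - ((0*(-5) + 6) - 24)*264 = 2310 - ((0 + 6) - 24)*264 = 2310 - (6 - 24)*264 = 2310 - (-18)*264 = 2310 - 1*(-4752) = 2310 + 4752 = 7062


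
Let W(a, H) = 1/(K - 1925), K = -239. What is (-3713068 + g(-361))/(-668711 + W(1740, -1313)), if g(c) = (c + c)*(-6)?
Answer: 8025704704/1447090605 ≈ 5.5461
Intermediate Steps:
g(c) = -12*c (g(c) = (2*c)*(-6) = -12*c)
W(a, H) = -1/2164 (W(a, H) = 1/(-239 - 1925) = 1/(-2164) = -1/2164)
(-3713068 + g(-361))/(-668711 + W(1740, -1313)) = (-3713068 - 12*(-361))/(-668711 - 1/2164) = (-3713068 + 4332)/(-1447090605/2164) = -3708736*(-2164/1447090605) = 8025704704/1447090605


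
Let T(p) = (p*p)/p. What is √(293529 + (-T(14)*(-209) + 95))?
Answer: 15*√1318 ≈ 544.56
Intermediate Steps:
T(p) = p (T(p) = p²/p = p)
√(293529 + (-T(14)*(-209) + 95)) = √(293529 + (-1*14*(-209) + 95)) = √(293529 + (-14*(-209) + 95)) = √(293529 + (2926 + 95)) = √(293529 + 3021) = √296550 = 15*√1318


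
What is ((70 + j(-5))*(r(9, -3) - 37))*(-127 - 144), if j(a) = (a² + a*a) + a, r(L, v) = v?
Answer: 1246600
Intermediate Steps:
j(a) = a + 2*a² (j(a) = (a² + a²) + a = 2*a² + a = a + 2*a²)
((70 + j(-5))*(r(9, -3) - 37))*(-127 - 144) = ((70 - 5*(1 + 2*(-5)))*(-3 - 37))*(-127 - 144) = ((70 - 5*(1 - 10))*(-40))*(-271) = ((70 - 5*(-9))*(-40))*(-271) = ((70 + 45)*(-40))*(-271) = (115*(-40))*(-271) = -4600*(-271) = 1246600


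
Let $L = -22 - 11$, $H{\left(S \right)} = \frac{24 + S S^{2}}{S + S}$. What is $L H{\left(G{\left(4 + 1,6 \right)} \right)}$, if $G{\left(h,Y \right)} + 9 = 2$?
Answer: $- \frac{10527}{14} \approx -751.93$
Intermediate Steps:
$G{\left(h,Y \right)} = -7$ ($G{\left(h,Y \right)} = -9 + 2 = -7$)
$H{\left(S \right)} = \frac{24 + S^{3}}{2 S}$
$L = -33$
$L H{\left(G{\left(4 + 1,6 \right)} \right)} = - 33 \frac{24 + \left(-7\right)^{3}}{2 \left(-7\right)} = - 33 \cdot \frac{1}{2} \left(- \frac{1}{7}\right) \left(24 - 343\right) = - 33 \cdot \frac{1}{2} \left(- \frac{1}{7}\right) \left(-319\right) = \left(-33\right) \frac{319}{14} = - \frac{10527}{14}$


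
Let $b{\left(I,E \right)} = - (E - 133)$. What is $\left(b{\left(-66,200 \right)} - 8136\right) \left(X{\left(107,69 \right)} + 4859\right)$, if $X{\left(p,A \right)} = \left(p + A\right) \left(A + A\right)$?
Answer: $-239092841$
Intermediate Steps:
$X{\left(p,A \right)} = 2 A \left(A + p\right)$ ($X{\left(p,A \right)} = \left(A + p\right) 2 A = 2 A \left(A + p\right)$)
$b{\left(I,E \right)} = 133 - E$ ($b{\left(I,E \right)} = - (-133 + E) = 133 - E$)
$\left(b{\left(-66,200 \right)} - 8136\right) \left(X{\left(107,69 \right)} + 4859\right) = \left(\left(133 - 200\right) - 8136\right) \left(2 \cdot 69 \left(69 + 107\right) + 4859\right) = \left(\left(133 - 200\right) - 8136\right) \left(2 \cdot 69 \cdot 176 + 4859\right) = \left(-67 - 8136\right) \left(24288 + 4859\right) = \left(-8203\right) 29147 = -239092841$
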